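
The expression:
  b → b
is always true.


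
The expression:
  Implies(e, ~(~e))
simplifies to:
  True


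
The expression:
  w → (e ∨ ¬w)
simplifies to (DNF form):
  e ∨ ¬w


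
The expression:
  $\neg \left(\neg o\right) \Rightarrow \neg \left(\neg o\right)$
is always true.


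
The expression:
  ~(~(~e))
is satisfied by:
  {e: False}


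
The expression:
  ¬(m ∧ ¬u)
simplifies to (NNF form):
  u ∨ ¬m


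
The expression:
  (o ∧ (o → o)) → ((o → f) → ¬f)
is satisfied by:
  {o: False, f: False}
  {f: True, o: False}
  {o: True, f: False}


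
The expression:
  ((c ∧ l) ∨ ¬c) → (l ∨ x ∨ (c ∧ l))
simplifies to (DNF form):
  c ∨ l ∨ x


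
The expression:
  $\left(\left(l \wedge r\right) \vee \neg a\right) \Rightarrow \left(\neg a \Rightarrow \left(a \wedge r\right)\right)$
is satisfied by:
  {a: True}


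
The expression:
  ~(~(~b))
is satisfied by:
  {b: False}


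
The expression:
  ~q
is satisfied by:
  {q: False}


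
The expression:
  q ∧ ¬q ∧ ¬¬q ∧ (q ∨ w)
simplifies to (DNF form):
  False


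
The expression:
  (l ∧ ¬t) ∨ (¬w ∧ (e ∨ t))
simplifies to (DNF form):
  (e ∧ ¬w) ∨ (l ∧ ¬t) ∨ (t ∧ ¬w)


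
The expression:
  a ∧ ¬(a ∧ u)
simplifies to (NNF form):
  a ∧ ¬u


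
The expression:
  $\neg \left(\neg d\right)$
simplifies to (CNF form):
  $d$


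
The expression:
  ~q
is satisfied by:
  {q: False}


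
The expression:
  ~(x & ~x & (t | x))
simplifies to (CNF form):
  True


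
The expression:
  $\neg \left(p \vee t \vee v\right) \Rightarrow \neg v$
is always true.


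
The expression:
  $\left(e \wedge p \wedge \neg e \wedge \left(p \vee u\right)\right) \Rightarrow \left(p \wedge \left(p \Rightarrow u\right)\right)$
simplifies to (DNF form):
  $\text{True}$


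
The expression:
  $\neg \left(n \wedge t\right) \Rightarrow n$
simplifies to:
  $n$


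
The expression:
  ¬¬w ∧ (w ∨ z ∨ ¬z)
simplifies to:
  w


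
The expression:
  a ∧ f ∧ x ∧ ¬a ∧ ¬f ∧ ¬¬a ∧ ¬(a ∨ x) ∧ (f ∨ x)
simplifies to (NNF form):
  False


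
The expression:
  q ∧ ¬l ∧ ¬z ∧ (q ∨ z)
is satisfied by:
  {q: True, z: False, l: False}


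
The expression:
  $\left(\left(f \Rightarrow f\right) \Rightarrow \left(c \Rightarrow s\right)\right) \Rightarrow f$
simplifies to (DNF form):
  $f \vee \left(c \wedge \neg s\right)$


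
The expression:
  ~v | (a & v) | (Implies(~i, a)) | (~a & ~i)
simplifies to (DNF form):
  True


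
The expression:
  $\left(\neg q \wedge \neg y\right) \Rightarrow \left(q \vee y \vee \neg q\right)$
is always true.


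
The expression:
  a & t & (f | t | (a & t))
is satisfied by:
  {t: True, a: True}


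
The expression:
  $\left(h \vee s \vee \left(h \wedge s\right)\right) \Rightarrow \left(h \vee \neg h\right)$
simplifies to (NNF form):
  $\text{True}$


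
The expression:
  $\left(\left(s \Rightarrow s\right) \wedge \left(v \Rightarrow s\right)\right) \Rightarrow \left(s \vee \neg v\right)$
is always true.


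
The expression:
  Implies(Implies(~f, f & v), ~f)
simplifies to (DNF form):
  ~f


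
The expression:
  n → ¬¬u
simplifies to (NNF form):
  u ∨ ¬n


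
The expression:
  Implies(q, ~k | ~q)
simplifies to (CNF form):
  ~k | ~q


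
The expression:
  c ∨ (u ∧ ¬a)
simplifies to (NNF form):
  c ∨ (u ∧ ¬a)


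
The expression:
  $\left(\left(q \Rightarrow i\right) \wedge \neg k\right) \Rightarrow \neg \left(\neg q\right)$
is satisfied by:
  {k: True, q: True}
  {k: True, q: False}
  {q: True, k: False}


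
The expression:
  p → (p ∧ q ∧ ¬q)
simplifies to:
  ¬p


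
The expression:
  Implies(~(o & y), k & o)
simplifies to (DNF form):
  (k & o) | (o & y)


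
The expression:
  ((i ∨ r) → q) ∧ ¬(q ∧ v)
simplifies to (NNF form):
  (q ∨ ¬i) ∧ (q ∨ ¬r) ∧ (¬q ∨ ¬v)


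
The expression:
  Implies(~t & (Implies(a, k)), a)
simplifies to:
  a | t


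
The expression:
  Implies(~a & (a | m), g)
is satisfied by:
  {a: True, g: True, m: False}
  {a: True, m: False, g: False}
  {g: True, m: False, a: False}
  {g: False, m: False, a: False}
  {a: True, g: True, m: True}
  {a: True, m: True, g: False}
  {g: True, m: True, a: False}


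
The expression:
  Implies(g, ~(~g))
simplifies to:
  True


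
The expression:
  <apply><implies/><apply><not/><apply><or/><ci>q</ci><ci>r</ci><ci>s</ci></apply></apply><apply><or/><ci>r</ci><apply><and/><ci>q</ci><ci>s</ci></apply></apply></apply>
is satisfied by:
  {r: True, q: True, s: True}
  {r: True, q: True, s: False}
  {r: True, s: True, q: False}
  {r: True, s: False, q: False}
  {q: True, s: True, r: False}
  {q: True, s: False, r: False}
  {s: True, q: False, r: False}


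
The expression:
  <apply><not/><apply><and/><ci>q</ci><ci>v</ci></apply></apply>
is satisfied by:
  {v: False, q: False}
  {q: True, v: False}
  {v: True, q: False}


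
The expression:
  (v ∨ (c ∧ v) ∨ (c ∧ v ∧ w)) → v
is always true.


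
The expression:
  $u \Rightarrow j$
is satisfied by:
  {j: True, u: False}
  {u: False, j: False}
  {u: True, j: True}


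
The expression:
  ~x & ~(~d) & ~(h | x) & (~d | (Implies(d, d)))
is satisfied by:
  {d: True, x: False, h: False}


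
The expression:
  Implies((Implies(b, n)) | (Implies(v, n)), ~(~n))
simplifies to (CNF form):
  (b | n) & (n | v)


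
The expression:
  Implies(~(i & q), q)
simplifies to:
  q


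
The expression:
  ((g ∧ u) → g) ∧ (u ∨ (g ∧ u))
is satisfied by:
  {u: True}


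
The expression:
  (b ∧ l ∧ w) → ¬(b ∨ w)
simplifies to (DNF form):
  ¬b ∨ ¬l ∨ ¬w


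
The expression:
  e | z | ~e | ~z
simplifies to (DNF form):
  True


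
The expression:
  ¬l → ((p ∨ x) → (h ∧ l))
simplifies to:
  l ∨ (¬p ∧ ¬x)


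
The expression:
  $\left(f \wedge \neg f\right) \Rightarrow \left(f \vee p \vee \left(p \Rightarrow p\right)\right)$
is always true.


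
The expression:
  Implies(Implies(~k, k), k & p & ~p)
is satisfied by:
  {k: False}


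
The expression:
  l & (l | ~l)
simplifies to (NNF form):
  l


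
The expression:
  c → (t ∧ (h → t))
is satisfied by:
  {t: True, c: False}
  {c: False, t: False}
  {c: True, t: True}


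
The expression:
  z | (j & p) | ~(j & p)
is always true.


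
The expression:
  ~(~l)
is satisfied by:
  {l: True}


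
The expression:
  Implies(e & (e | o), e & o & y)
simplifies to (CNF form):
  (o | ~e) & (y | ~e)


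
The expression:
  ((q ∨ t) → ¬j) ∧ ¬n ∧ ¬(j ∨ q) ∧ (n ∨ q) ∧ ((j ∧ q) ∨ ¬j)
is never true.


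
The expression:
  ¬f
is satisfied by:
  {f: False}


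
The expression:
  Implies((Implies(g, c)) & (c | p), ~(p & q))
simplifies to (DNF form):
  ~p | ~q | (g & ~c)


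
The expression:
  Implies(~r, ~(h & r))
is always true.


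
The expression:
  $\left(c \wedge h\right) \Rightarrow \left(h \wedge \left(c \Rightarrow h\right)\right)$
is always true.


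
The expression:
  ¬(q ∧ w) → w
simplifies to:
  w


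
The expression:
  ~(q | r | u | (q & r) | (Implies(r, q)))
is never true.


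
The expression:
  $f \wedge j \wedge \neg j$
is never true.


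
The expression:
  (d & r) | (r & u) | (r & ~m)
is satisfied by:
  {r: True, d: True, u: True, m: False}
  {r: True, d: True, m: False, u: False}
  {r: True, u: True, m: False, d: False}
  {r: True, m: False, u: False, d: False}
  {r: True, d: True, m: True, u: True}
  {r: True, d: True, m: True, u: False}
  {r: True, m: True, u: True, d: False}


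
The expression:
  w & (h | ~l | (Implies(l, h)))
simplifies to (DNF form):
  (h & w) | (w & ~l)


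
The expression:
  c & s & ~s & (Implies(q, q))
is never true.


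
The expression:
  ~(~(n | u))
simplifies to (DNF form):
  n | u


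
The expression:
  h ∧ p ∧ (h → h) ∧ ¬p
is never true.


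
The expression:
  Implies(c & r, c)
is always true.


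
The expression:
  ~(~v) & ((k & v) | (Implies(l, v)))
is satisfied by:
  {v: True}


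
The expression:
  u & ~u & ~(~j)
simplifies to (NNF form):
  False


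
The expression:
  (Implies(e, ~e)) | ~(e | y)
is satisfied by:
  {e: False}


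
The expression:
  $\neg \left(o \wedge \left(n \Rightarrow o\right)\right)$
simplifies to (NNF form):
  $\neg o$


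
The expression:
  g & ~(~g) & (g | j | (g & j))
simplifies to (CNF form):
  g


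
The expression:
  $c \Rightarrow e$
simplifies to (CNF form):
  $e \vee \neg c$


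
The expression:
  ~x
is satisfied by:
  {x: False}


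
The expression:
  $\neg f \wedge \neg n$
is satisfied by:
  {n: False, f: False}


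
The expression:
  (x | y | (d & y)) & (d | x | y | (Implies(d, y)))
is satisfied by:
  {y: True, x: True}
  {y: True, x: False}
  {x: True, y: False}


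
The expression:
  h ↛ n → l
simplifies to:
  l ∨ n ∨ ¬h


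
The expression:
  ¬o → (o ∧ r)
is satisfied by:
  {o: True}


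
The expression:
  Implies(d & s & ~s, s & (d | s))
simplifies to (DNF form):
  True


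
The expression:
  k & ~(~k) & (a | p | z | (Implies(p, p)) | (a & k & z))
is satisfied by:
  {k: True}


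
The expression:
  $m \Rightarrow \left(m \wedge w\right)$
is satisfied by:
  {w: True, m: False}
  {m: False, w: False}
  {m: True, w: True}


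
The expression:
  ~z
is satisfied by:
  {z: False}


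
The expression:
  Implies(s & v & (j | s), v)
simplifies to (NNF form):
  True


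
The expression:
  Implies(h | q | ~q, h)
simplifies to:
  h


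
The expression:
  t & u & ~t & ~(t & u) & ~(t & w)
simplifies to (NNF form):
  False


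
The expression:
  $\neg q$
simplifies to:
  $\neg q$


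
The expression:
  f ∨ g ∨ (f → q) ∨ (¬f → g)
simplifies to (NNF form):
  True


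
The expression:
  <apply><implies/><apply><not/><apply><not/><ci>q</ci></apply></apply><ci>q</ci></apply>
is always true.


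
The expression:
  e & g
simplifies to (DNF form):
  e & g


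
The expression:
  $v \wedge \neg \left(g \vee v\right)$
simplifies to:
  $\text{False}$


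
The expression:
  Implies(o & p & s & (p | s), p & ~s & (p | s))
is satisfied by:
  {s: False, o: False, p: False}
  {p: True, s: False, o: False}
  {o: True, s: False, p: False}
  {p: True, o: True, s: False}
  {s: True, p: False, o: False}
  {p: True, s: True, o: False}
  {o: True, s: True, p: False}


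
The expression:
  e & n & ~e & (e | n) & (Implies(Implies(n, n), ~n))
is never true.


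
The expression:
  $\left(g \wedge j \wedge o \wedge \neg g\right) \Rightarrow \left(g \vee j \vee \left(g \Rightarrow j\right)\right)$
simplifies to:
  $\text{True}$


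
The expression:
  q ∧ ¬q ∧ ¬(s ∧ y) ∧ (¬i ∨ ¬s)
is never true.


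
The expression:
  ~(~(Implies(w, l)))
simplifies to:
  l | ~w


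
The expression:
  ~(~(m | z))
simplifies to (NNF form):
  m | z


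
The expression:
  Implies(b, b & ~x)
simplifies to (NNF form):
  ~b | ~x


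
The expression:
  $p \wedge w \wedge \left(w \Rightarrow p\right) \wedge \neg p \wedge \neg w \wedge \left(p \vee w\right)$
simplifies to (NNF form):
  $\text{False}$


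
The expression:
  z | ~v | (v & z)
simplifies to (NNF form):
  z | ~v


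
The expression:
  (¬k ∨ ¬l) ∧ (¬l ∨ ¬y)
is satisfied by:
  {k: False, l: False, y: False}
  {y: True, k: False, l: False}
  {k: True, y: False, l: False}
  {y: True, k: True, l: False}
  {l: True, y: False, k: False}


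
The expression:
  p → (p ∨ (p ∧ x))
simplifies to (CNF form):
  True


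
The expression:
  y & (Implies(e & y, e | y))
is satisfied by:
  {y: True}


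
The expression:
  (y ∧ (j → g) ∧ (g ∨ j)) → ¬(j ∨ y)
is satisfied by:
  {g: False, y: False}
  {y: True, g: False}
  {g: True, y: False}


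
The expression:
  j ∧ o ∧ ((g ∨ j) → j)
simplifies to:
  j ∧ o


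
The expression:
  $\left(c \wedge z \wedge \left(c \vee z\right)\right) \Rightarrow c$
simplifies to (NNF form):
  $\text{True}$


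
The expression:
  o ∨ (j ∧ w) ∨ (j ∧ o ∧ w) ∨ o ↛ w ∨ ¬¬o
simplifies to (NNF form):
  o ∨ (j ∧ w)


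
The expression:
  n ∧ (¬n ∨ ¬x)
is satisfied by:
  {n: True, x: False}


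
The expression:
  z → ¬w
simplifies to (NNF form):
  ¬w ∨ ¬z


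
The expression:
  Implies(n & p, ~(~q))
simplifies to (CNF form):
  q | ~n | ~p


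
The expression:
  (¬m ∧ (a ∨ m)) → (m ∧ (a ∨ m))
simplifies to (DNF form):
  m ∨ ¬a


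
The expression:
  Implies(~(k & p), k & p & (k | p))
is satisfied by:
  {p: True, k: True}


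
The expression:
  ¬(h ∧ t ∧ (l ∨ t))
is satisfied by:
  {h: False, t: False}
  {t: True, h: False}
  {h: True, t: False}


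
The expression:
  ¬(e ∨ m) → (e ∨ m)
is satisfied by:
  {m: True, e: True}
  {m: True, e: False}
  {e: True, m: False}


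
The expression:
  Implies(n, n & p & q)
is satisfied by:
  {q: True, p: True, n: False}
  {q: True, p: False, n: False}
  {p: True, q: False, n: False}
  {q: False, p: False, n: False}
  {n: True, q: True, p: True}


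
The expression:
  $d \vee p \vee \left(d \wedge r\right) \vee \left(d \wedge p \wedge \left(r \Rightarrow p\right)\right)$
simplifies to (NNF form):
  $d \vee p$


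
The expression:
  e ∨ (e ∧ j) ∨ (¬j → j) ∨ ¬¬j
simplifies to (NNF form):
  e ∨ j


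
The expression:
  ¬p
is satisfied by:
  {p: False}


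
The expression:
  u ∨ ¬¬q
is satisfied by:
  {q: True, u: True}
  {q: True, u: False}
  {u: True, q: False}


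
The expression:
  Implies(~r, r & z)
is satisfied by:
  {r: True}


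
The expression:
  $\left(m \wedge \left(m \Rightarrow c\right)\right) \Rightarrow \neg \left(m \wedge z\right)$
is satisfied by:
  {m: False, z: False, c: False}
  {c: True, m: False, z: False}
  {z: True, m: False, c: False}
  {c: True, z: True, m: False}
  {m: True, c: False, z: False}
  {c: True, m: True, z: False}
  {z: True, m: True, c: False}


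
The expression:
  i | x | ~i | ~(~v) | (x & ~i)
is always true.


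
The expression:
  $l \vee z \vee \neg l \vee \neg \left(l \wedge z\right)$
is always true.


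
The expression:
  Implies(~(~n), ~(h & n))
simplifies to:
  ~h | ~n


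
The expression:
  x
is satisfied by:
  {x: True}


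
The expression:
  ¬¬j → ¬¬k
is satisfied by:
  {k: True, j: False}
  {j: False, k: False}
  {j: True, k: True}


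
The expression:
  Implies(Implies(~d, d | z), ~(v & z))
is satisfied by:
  {v: False, z: False}
  {z: True, v: False}
  {v: True, z: False}


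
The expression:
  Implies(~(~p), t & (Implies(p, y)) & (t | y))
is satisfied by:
  {t: True, y: True, p: False}
  {t: True, y: False, p: False}
  {y: True, t: False, p: False}
  {t: False, y: False, p: False}
  {t: True, p: True, y: True}


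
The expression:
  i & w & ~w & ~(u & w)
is never true.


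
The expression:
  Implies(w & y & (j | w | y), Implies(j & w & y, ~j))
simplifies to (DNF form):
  ~j | ~w | ~y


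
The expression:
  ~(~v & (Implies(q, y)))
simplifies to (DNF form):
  v | (q & ~y)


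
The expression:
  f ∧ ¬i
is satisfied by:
  {f: True, i: False}


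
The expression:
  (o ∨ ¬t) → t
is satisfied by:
  {t: True}


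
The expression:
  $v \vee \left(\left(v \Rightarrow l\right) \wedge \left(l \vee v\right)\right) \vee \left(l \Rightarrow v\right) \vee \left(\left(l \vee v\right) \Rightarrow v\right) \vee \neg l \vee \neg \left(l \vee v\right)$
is always true.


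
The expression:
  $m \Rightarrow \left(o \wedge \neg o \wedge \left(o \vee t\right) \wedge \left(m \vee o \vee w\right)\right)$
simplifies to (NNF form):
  $\neg m$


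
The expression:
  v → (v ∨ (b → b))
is always true.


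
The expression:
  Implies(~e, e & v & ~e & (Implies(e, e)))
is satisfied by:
  {e: True}


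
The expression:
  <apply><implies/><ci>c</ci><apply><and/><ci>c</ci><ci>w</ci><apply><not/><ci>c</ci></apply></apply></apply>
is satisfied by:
  {c: False}


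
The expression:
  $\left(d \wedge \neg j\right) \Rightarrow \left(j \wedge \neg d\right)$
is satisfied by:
  {j: True, d: False}
  {d: False, j: False}
  {d: True, j: True}


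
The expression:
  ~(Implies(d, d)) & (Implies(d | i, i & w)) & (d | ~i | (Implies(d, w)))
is never true.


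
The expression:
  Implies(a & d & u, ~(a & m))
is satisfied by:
  {u: False, m: False, d: False, a: False}
  {a: True, u: False, m: False, d: False}
  {d: True, u: False, m: False, a: False}
  {a: True, d: True, u: False, m: False}
  {m: True, a: False, u: False, d: False}
  {a: True, m: True, u: False, d: False}
  {d: True, m: True, a: False, u: False}
  {a: True, d: True, m: True, u: False}
  {u: True, d: False, m: False, a: False}
  {a: True, u: True, d: False, m: False}
  {d: True, u: True, a: False, m: False}
  {a: True, d: True, u: True, m: False}
  {m: True, u: True, d: False, a: False}
  {a: True, m: True, u: True, d: False}
  {d: True, m: True, u: True, a: False}


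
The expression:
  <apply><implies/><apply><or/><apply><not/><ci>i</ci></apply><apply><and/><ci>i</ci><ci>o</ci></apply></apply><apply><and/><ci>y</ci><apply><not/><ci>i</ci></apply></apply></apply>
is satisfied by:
  {y: True, o: False, i: False}
  {i: True, y: True, o: False}
  {i: True, o: False, y: False}
  {y: True, o: True, i: False}


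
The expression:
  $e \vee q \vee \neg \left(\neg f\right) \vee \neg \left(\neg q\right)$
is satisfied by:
  {q: True, e: True, f: True}
  {q: True, e: True, f: False}
  {q: True, f: True, e: False}
  {q: True, f: False, e: False}
  {e: True, f: True, q: False}
  {e: True, f: False, q: False}
  {f: True, e: False, q: False}


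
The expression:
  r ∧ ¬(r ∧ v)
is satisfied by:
  {r: True, v: False}


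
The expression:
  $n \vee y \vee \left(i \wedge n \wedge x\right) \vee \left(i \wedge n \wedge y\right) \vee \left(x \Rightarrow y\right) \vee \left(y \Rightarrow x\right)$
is always true.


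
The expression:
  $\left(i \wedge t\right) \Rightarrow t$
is always true.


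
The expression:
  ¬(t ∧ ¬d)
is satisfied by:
  {d: True, t: False}
  {t: False, d: False}
  {t: True, d: True}


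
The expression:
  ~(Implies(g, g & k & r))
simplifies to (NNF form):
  g & (~k | ~r)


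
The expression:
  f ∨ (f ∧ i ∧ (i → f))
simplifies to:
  f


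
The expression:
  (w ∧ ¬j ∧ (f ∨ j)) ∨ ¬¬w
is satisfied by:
  {w: True}


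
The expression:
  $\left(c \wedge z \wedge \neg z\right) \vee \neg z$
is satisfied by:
  {z: False}


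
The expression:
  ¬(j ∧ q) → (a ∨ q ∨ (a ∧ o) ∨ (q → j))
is always true.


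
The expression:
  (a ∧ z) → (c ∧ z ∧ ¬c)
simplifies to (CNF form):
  ¬a ∨ ¬z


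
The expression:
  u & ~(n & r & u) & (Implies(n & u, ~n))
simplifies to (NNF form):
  u & ~n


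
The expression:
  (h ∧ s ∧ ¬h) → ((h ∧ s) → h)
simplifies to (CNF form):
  True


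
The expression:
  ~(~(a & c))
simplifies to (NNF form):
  a & c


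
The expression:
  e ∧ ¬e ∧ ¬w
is never true.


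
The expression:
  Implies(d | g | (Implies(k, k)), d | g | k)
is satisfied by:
  {d: True, k: True, g: True}
  {d: True, k: True, g: False}
  {d: True, g: True, k: False}
  {d: True, g: False, k: False}
  {k: True, g: True, d: False}
  {k: True, g: False, d: False}
  {g: True, k: False, d: False}


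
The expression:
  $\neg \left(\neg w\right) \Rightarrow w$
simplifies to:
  $\text{True}$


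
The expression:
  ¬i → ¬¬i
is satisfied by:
  {i: True}


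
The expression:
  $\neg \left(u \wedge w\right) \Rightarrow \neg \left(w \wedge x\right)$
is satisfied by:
  {u: True, w: False, x: False}
  {w: False, x: False, u: False}
  {x: True, u: True, w: False}
  {x: True, w: False, u: False}
  {u: True, w: True, x: False}
  {w: True, u: False, x: False}
  {x: True, w: True, u: True}


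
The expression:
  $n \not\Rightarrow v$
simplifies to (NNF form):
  $n \wedge \neg v$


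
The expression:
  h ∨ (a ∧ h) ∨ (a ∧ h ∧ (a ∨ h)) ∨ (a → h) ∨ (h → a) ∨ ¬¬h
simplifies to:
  True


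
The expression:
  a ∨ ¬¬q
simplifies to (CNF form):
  a ∨ q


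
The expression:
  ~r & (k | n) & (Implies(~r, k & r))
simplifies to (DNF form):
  False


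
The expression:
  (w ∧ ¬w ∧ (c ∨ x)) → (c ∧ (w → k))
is always true.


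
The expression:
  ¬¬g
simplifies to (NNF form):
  g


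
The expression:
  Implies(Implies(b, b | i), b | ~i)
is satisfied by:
  {b: True, i: False}
  {i: False, b: False}
  {i: True, b: True}


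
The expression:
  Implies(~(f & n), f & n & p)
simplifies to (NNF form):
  f & n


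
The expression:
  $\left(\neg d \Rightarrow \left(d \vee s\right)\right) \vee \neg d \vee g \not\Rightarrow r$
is always true.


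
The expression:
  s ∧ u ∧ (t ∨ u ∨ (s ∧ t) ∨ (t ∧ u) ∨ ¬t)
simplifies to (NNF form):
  s ∧ u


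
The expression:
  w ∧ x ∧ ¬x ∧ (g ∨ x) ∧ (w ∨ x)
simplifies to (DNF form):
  False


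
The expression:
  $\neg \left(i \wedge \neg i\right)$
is always true.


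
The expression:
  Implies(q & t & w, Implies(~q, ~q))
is always true.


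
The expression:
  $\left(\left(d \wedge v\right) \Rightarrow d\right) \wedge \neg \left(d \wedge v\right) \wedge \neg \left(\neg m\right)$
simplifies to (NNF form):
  $m \wedge \left(\neg d \vee \neg v\right)$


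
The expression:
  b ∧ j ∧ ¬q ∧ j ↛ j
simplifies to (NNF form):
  False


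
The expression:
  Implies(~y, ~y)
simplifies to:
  True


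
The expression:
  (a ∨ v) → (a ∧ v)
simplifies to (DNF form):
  (a ∧ v) ∨ (¬a ∧ ¬v)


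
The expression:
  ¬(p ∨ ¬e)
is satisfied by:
  {e: True, p: False}


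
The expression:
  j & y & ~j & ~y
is never true.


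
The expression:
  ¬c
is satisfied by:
  {c: False}


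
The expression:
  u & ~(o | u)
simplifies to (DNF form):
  False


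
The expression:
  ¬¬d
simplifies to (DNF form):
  d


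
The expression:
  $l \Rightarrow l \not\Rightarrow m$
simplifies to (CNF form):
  $\neg l \vee \neg m$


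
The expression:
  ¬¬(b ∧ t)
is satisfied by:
  {t: True, b: True}


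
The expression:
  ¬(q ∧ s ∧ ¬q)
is always true.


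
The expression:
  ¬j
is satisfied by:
  {j: False}


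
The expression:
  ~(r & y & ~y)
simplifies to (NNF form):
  True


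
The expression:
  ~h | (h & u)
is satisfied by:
  {u: True, h: False}
  {h: False, u: False}
  {h: True, u: True}


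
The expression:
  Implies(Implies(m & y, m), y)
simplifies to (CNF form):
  y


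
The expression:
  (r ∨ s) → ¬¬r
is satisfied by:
  {r: True, s: False}
  {s: False, r: False}
  {s: True, r: True}


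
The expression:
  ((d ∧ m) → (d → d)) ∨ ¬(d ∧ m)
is always true.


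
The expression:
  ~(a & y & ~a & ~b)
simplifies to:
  True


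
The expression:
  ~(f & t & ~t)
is always true.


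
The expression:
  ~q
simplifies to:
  ~q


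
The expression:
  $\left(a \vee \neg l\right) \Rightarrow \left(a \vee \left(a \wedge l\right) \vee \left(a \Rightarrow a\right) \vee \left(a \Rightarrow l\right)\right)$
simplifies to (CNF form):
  $\text{True}$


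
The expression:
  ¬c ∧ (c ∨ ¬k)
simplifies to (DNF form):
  ¬c ∧ ¬k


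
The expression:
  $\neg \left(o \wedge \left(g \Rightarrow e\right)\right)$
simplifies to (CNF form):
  $\left(g \vee \neg o\right) \wedge \left(\neg e \vee \neg o\right)$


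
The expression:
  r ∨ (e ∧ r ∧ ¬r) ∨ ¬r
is always true.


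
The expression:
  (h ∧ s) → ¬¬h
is always true.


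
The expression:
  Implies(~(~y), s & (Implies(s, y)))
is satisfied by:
  {s: True, y: False}
  {y: False, s: False}
  {y: True, s: True}


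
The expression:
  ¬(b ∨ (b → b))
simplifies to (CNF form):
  False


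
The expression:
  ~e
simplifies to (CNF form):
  ~e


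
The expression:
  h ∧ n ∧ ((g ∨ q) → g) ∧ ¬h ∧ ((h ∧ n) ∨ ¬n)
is never true.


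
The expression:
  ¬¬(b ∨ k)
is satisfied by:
  {b: True, k: True}
  {b: True, k: False}
  {k: True, b: False}


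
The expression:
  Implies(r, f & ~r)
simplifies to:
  ~r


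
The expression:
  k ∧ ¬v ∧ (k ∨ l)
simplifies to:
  k ∧ ¬v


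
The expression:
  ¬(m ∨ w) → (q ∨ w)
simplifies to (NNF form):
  m ∨ q ∨ w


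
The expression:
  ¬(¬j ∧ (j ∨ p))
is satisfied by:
  {j: True, p: False}
  {p: False, j: False}
  {p: True, j: True}


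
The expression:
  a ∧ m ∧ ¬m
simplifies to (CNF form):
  False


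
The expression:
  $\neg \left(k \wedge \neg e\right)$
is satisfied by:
  {e: True, k: False}
  {k: False, e: False}
  {k: True, e: True}


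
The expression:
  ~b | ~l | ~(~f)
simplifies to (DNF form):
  f | ~b | ~l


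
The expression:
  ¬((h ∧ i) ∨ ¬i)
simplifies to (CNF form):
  i ∧ ¬h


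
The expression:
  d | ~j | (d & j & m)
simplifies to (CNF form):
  d | ~j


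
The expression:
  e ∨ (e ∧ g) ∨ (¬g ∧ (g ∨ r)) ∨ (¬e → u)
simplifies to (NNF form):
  e ∨ u ∨ (r ∧ ¬g)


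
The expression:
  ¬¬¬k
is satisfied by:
  {k: False}


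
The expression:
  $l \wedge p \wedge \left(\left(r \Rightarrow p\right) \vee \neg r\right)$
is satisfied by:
  {p: True, l: True}


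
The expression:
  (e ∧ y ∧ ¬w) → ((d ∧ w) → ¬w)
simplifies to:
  True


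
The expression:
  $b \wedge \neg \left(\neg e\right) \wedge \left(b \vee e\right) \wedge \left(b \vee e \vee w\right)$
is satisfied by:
  {e: True, b: True}


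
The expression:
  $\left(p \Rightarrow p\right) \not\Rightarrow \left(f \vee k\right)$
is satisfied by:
  {f: False, k: False}


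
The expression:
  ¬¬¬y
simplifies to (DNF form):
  ¬y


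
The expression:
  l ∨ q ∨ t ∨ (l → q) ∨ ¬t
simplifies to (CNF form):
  True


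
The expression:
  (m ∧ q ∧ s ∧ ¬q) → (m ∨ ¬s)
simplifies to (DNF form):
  True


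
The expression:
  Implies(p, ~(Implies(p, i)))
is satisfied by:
  {p: False, i: False}
  {i: True, p: False}
  {p: True, i: False}


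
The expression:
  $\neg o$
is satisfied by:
  {o: False}


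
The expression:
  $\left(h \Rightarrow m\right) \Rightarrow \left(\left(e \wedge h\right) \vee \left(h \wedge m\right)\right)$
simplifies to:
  $h$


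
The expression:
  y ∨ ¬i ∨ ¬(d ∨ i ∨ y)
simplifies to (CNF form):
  y ∨ ¬i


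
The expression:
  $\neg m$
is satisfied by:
  {m: False}


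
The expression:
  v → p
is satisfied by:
  {p: True, v: False}
  {v: False, p: False}
  {v: True, p: True}


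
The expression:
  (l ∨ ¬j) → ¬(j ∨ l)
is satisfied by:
  {l: False}


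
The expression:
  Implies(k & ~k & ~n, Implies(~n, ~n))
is always true.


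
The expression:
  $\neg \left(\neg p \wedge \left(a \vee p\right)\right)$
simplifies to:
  $p \vee \neg a$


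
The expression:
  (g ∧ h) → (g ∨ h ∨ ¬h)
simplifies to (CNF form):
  True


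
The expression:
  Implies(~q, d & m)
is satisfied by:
  {q: True, m: True, d: True}
  {q: True, m: True, d: False}
  {q: True, d: True, m: False}
  {q: True, d: False, m: False}
  {m: True, d: True, q: False}


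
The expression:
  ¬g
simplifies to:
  ¬g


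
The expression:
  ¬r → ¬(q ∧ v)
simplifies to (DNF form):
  r ∨ ¬q ∨ ¬v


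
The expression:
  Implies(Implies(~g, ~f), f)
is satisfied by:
  {f: True}


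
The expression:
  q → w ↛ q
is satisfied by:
  {q: False}


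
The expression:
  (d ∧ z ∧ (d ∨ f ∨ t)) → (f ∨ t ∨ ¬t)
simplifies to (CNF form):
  True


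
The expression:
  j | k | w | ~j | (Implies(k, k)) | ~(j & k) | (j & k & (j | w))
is always true.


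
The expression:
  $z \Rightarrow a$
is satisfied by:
  {a: True, z: False}
  {z: False, a: False}
  {z: True, a: True}


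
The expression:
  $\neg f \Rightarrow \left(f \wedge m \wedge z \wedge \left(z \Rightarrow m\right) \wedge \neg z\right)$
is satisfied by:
  {f: True}


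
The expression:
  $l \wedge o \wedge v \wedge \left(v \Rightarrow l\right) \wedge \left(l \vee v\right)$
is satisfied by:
  {v: True, o: True, l: True}


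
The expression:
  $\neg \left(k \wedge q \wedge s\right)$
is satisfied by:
  {s: False, k: False, q: False}
  {q: True, s: False, k: False}
  {k: True, s: False, q: False}
  {q: True, k: True, s: False}
  {s: True, q: False, k: False}
  {q: True, s: True, k: False}
  {k: True, s: True, q: False}


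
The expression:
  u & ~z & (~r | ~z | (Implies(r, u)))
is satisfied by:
  {u: True, z: False}


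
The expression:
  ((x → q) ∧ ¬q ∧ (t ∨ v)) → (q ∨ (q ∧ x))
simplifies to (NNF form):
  q ∨ x ∨ (¬t ∧ ¬v)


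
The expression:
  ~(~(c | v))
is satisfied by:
  {c: True, v: True}
  {c: True, v: False}
  {v: True, c: False}


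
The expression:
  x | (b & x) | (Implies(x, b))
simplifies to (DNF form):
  True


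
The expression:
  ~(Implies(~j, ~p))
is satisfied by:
  {p: True, j: False}


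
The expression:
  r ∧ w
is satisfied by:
  {r: True, w: True}


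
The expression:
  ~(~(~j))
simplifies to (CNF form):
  ~j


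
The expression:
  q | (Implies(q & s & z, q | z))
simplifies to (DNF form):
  True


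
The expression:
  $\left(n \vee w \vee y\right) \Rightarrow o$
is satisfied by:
  {o: True, y: False, w: False, n: False}
  {n: True, o: True, y: False, w: False}
  {o: True, w: True, y: False, n: False}
  {n: True, o: True, w: True, y: False}
  {o: True, y: True, w: False, n: False}
  {o: True, n: True, y: True, w: False}
  {o: True, w: True, y: True, n: False}
  {n: True, o: True, w: True, y: True}
  {n: False, y: False, w: False, o: False}


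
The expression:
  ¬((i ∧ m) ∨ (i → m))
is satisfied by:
  {i: True, m: False}


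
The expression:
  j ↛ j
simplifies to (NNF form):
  False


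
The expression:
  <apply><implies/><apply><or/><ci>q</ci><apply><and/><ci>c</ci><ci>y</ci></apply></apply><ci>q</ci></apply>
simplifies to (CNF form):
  <apply><or/><ci>q</ci><apply><not/><ci>c</ci></apply><apply><not/><ci>y</ci></apply></apply>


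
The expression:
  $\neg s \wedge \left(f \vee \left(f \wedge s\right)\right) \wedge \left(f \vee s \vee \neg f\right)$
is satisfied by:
  {f: True, s: False}


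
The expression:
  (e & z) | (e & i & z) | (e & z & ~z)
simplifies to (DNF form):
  e & z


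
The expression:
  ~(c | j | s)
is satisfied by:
  {c: False, j: False, s: False}


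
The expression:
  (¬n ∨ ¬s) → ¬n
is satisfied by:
  {s: True, n: False}
  {n: False, s: False}
  {n: True, s: True}


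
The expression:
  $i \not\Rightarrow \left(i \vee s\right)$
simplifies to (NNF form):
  $\text{False}$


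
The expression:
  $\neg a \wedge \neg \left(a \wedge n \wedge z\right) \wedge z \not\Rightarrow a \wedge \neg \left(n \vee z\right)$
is never true.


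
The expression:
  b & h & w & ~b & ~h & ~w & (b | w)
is never true.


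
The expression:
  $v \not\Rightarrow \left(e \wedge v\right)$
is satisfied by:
  {v: True, e: False}


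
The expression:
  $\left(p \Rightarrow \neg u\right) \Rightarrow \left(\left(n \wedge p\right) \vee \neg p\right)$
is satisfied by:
  {n: True, u: True, p: False}
  {n: True, p: False, u: False}
  {u: True, p: False, n: False}
  {u: False, p: False, n: False}
  {n: True, u: True, p: True}
  {n: True, p: True, u: False}
  {u: True, p: True, n: False}


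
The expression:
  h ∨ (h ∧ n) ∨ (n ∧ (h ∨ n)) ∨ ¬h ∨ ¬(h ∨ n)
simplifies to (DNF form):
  True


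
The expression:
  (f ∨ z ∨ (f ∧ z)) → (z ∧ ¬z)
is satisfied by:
  {z: False, f: False}


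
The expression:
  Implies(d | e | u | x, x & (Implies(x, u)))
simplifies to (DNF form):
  (u & x) | (u & ~u) | (u & x & ~d) | (u & x & ~e) | (u & x & ~x) | (u & ~d & ~u) | (u & ~e & ~u) | (u & ~u & ~x) | (u & x & ~d & ~e) | (u & x & ~d & ~x) | (u & x & ~e & ~x) | (u & ~d & ~e & ~u) | (u & ~d & ~u & ~x) | (u & ~e & ~u & ~x) | (x & ~d & ~e & ~x) | (~d & ~e & ~u & ~x)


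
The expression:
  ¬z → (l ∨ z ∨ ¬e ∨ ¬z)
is always true.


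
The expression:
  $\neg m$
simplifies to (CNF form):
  $\neg m$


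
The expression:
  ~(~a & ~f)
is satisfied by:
  {a: True, f: True}
  {a: True, f: False}
  {f: True, a: False}


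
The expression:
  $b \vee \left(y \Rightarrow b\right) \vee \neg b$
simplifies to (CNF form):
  $\text{True}$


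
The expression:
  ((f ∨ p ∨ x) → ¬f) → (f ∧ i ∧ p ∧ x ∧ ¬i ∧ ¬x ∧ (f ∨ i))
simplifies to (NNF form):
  f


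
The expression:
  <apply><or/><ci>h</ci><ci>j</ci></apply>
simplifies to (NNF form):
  <apply><or/><ci>h</ci><ci>j</ci></apply>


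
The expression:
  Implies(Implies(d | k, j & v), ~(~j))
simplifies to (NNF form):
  d | j | k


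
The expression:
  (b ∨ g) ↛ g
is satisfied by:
  {b: True, g: False}


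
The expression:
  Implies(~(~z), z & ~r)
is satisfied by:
  {z: False, r: False}
  {r: True, z: False}
  {z: True, r: False}


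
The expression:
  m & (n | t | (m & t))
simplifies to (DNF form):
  (m & n) | (m & t)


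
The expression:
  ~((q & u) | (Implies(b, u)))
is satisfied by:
  {b: True, u: False}


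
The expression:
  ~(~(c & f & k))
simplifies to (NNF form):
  c & f & k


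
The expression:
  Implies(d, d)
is always true.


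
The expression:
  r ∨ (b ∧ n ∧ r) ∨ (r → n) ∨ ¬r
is always true.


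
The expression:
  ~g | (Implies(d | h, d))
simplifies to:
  d | ~g | ~h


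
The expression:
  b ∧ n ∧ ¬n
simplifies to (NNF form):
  False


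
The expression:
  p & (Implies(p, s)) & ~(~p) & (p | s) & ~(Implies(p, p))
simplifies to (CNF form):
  False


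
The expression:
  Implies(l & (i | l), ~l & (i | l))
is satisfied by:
  {l: False}


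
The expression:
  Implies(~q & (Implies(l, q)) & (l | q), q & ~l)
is always true.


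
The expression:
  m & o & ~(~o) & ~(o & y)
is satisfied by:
  {m: True, o: True, y: False}


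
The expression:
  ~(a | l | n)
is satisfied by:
  {n: False, l: False, a: False}


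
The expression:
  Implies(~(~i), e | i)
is always true.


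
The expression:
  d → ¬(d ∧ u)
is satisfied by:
  {u: False, d: False}
  {d: True, u: False}
  {u: True, d: False}


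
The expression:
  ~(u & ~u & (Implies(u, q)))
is always true.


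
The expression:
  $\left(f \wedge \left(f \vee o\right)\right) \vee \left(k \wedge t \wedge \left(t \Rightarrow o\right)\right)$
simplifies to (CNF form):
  $\left(f \vee k\right) \wedge \left(f \vee o\right) \wedge \left(f \vee t\right)$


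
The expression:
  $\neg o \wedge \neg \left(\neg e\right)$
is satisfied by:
  {e: True, o: False}


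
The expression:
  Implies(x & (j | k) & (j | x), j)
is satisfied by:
  {j: True, k: False, x: False}
  {j: False, k: False, x: False}
  {x: True, j: True, k: False}
  {x: True, j: False, k: False}
  {k: True, j: True, x: False}
  {k: True, j: False, x: False}
  {k: True, x: True, j: True}


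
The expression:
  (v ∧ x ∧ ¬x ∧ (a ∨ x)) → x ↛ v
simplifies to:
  True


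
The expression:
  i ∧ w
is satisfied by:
  {i: True, w: True}


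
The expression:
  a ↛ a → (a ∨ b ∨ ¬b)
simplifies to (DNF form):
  True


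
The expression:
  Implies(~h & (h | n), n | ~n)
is always true.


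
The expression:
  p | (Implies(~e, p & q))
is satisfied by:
  {e: True, p: True}
  {e: True, p: False}
  {p: True, e: False}


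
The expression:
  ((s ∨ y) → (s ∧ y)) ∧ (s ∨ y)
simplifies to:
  s ∧ y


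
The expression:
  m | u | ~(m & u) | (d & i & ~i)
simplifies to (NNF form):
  True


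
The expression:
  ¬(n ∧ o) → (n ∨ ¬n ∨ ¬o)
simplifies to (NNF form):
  True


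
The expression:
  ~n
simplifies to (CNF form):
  ~n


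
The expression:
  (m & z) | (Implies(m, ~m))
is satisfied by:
  {z: True, m: False}
  {m: False, z: False}
  {m: True, z: True}


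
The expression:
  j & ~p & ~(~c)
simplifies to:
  c & j & ~p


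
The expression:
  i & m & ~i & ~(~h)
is never true.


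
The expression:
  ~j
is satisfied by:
  {j: False}


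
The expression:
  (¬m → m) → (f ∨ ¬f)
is always true.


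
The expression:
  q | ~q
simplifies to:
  True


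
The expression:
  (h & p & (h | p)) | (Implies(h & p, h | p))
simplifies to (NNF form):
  True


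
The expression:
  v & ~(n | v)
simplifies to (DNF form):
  False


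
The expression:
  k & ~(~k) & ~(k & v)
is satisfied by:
  {k: True, v: False}


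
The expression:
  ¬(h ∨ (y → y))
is never true.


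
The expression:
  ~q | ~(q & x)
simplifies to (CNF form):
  ~q | ~x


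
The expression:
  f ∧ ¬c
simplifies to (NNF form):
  f ∧ ¬c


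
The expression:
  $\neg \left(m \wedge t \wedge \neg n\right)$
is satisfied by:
  {n: True, m: False, t: False}
  {m: False, t: False, n: False}
  {n: True, t: True, m: False}
  {t: True, m: False, n: False}
  {n: True, m: True, t: False}
  {m: True, n: False, t: False}
  {n: True, t: True, m: True}


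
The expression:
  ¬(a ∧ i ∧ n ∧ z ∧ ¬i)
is always true.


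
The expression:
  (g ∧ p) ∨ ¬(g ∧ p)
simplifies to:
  True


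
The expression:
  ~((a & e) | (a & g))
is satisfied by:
  {g: False, a: False, e: False}
  {e: True, g: False, a: False}
  {g: True, e: False, a: False}
  {e: True, g: True, a: False}
  {a: True, e: False, g: False}


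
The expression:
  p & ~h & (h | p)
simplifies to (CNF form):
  p & ~h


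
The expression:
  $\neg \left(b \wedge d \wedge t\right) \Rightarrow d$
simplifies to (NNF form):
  $d$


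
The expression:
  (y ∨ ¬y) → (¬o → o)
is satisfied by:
  {o: True}


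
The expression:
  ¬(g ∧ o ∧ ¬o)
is always true.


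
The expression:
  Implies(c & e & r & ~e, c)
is always true.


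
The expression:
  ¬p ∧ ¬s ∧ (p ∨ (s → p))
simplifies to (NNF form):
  ¬p ∧ ¬s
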